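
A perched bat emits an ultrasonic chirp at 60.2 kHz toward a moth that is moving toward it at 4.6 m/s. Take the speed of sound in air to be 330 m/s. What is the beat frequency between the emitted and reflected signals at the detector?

At the moth (a moving observer), f₁ = f₀ · (v + u)/v = 60.2 × 334.6/330 ≈ 61.039 kHz.
The reflection then acts as a moving source: f₂ = f₁ · v/(v − u) ≈ 61.902 kHz.
Equivalently f₂ = f₀ · (v + u)/(v − u).
Beat frequency (with f₀ = 60200 Hz): |f₂ − f₀| = 2u·f₀/(v − u) = 2 × 4.6 × 60200/325.4 ≈ 1702 Hz.

1702 Hz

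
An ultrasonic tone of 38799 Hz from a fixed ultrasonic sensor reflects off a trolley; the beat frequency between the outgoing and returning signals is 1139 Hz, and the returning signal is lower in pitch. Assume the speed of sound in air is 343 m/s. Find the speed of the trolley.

Double Doppler shift off a moving reflector: f₂ = f₀ · (v + u)/(v − u) (u > 0 toward emitter).
Returning signal is lower, so f₂ = f₀ − Δf = 38799 − 1139 = 37660 Hz.
Rearranging, u = v · (f₂ − f₀)/(f₂ + f₀) = 343 × -1139/76459 ≈ -5.1 m/s.
So the trolley is moving at 5.1 m/s away from the emitter.

5.1 m/s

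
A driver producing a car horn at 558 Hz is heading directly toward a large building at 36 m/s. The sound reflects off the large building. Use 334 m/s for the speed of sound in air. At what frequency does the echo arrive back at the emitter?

The large building receives the sound from a moving source: f₁ = f₀ · v/(v − v_e) = 558 × 334/298 ≈ 625 Hz.
On the return leg the driver is a moving observer: f₂ = f₁ · (v + v_e)/v = 625 × 370/334 ≈ 693 Hz.

693 Hz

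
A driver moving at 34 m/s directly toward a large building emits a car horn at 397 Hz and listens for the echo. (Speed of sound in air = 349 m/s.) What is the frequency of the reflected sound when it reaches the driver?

The large building receives the sound from a moving source: f₁ = f₀ · v/(v − v_e) = 397 × 349/315 ≈ 440 Hz.
On the return leg the driver is a moving observer: f₂ = f₁ · (v + v_e)/v = 440 × 383/349 ≈ 483 Hz.
Equivalently f₂ = f₀ · (v + v_e)/(v − v_e).

483 Hz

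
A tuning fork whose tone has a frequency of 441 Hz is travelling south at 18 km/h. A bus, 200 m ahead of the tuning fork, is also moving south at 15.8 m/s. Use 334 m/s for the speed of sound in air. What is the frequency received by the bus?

18 km/h = 5 m/s.
The bus is ahead, so the tuning fork is moving toward it while the bus is moving away from the tuning fork.
Both move, so f' = f · (v − v_o)/(v − v_s).
f' = 441 × (334 − 15.8)/(334 − 5) = 441 × 318.2/329 ≈ 427 Hz.

427 Hz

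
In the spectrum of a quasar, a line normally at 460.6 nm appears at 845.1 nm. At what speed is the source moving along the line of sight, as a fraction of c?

λ'/λ₀ = 1.8348 > 1 (redshift), so the source is receding.
λ'/λ₀ = √((1 + β)/(1 − β)) for a receding source ⇒ β = (r² − 1)/(r² + 1) with r = λ'/λ₀.
β = (3.3664 − 1)/(3.3664 + 1) ≈ 0.542.

0.542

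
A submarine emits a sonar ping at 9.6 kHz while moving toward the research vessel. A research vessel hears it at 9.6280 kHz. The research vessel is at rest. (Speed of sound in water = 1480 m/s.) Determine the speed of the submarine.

f' = f · v/(v − v_s) ⇒ v_s = v · |1 − f/f'|.
v_s = 1480 × |1 − 9.6/9.6280| = 1480 × 0.002908 ≈ 4.3 m/s.

4.3 m/s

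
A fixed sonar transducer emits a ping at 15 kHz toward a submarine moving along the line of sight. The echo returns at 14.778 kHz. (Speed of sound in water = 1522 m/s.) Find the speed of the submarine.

Double Doppler shift off a moving reflector: f₂ = f₀ · (v + u)/(v − u) (u > 0 toward emitter).
Rearranging, u = v · (f₂ − f₀)/(f₂ + f₀) = 1522 × -0.222/29.778 ≈ -11.3 m/s.
So the submarine is moving at 11.3 m/s away from the emitter.

11.3 m/s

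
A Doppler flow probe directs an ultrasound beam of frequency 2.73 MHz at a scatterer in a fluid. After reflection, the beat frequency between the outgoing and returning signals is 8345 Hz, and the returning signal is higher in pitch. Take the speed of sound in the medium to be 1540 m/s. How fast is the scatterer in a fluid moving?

2.35 m/s

Double Doppler shift off a moving reflector: f₂ = f₀ · (v + u)/(v − u) (u > 0 toward emitter).
Returning signal is higher, so f₂ = f₀ + Δf = 2730000 + 8345 = 2738345 Hz.
Rearranging, u = v · (f₂ − f₀)/(f₂ + f₀) = 1540 × 8345/5468345 ≈ 2.35 m/s.
So the scatterer in a fluid is moving at 2.35 m/s toward the emitter.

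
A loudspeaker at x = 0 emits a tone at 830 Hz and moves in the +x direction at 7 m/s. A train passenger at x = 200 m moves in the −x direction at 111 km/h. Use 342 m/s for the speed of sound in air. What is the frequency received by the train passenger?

924 Hz

111 km/h = 30.83 m/s.
The observer lies on the +x side, so the source is heading toward the observer and the observer is heading toward the source.
With source approaching and observer approaching, f' = f · (v + v_o)/(v − v_s).
f' = 830 × (342 + 30.83)/(342 − 7) = 830 × 372.83/335 ≈ 924 Hz.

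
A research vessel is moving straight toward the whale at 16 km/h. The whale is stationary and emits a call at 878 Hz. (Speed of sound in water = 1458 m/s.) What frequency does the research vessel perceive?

881 Hz

16 km/h = 4.444 m/s.
Moving observer, stationary source: f' = f · (v + v_o)/v.
f' = 878 × (1458 + 4.444)/1458 = 878 × 1462.4/1458 ≈ 881 Hz.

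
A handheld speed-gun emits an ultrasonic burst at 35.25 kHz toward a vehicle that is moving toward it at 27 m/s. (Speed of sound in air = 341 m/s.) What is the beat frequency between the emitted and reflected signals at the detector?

6062 Hz

At the vehicle (a moving observer), f₁ = f₀ · (v + u)/v = 35.25 × 368/341 ≈ 38.04 kHz.
On reflection it acts as a source moving toward the stationary detector: f₂ = f₁ · v/(v − u) = 38.04 × 341/314 ≈ 41.31 kHz.
Equivalently f₂ = f₀ · (v + u)/(v − u).
Beat frequency (with f₀ = 35250 Hz): |f₂ − f₀| = 2u·f₀/(v − u) = 2 × 27 × 35250/314 ≈ 6062 Hz.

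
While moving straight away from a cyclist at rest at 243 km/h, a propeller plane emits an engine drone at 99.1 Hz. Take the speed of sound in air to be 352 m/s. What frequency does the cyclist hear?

83 Hz

243 km/h = 67.5 m/s.
With the source moving away from a stationary observer, f' = f · v/(v + v_s).
f' = 99.1 × 352/(352 + 67.5) = 99.1 × 352/419.5 ≈ 83 Hz.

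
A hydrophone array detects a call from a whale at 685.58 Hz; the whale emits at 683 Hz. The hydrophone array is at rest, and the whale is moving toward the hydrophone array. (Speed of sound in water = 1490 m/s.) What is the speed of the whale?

f' = f · v/(v − v_s) ⇒ v_s = v · |1 − f/f'|.
v_s = 1490 × |1 − 683/685.58| = 1490 × 0.003763 ≈ 5.6 m/s.

5.6 m/s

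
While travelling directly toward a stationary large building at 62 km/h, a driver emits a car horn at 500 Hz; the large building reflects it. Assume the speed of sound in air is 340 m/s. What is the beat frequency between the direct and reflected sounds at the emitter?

53.4 Hz

62 km/h = 17.22 m/s.
The large building receives the sound from a moving source: f₁ = f₀ · v/(v − v_e) = 500 × 340/322.78 ≈ 526.7 Hz.
On the return leg the driver is a moving observer: f₂ = f₁ · (v + v_e)/v = 526.7 × 357.22/340 ≈ 553.4 Hz.
Equivalently f₂ = f₀ · (v + v_e)/(v − v_e).
Beat against the emitted tone: |f₂ − f₀| = 2v_e·f₀/(v − v_e) = 2 × 17.22 × 500/322.78 ≈ 53.4 Hz.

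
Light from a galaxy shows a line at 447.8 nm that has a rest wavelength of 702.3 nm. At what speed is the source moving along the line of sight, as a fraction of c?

λ'/λ₀ = 0.6376 < 1 (blueshift), so the source is approaching.
λ'/λ₀ = √((1 − β)/(1 + β)) for an approaching source ⇒ β = (1 − r²)/(1 + r²) with r = λ'/λ₀.
β = (1 − 0.4066)/(1 + 0.4066) ≈ 0.422.

0.422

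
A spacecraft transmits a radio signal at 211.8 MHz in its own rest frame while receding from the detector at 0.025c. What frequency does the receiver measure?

Relativistic Doppler for frequency: f' = f₀ · √((1 − β)/(1 + β)).
f' = 211.8 × √(0.9750/1.0250) = 211.8 × 0.97530 ≈ 206.6 MHz.

206.6 MHz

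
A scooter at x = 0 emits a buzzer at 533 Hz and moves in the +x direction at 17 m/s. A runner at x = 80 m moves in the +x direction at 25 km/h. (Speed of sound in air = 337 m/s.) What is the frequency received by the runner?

25 km/h = 6.944 m/s.
The observer lies on the +x side, so the source is heading toward the observer and the observer is heading away from the source.
General Doppler shift: f' = f · (v − v_o)/(v − v_s).
f' = 533 × (337 − 6.944)/(337 − 17) = 533 × 330.06/320 ≈ 550 Hz.

550 Hz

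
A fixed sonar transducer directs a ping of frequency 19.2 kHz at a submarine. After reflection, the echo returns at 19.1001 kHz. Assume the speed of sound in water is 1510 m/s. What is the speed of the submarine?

Double Doppler shift off a moving reflector: f₂ = f₀ · (v + u)/(v − u) (u > 0 toward emitter).
Rearranging, u = v · (f₂ − f₀)/(f₂ + f₀) = 1510 × -0.0999/38.3001 ≈ -3.9 m/s.
So the submarine is moving at 3.9 m/s away from the emitter.

3.9 m/s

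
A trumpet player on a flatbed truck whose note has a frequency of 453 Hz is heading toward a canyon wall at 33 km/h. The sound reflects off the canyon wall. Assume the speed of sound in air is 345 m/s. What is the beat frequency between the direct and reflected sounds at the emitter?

24.7 Hz

33 km/h = 9.167 m/s.
The canyon wall receives the sound from a moving source: f₁ = f₀ · v/(v − v_e) = 453 × 345/335.83 ≈ 465.4 Hz.
On the return leg the trumpet player on a flatbed truck is a moving observer: f₂ = f₁ · (v + v_e)/v = 465.4 × 354.17/345 ≈ 477.7 Hz.
Equivalently f₂ = f₀ · (v + v_e)/(v − v_e).
Beat against the emitted tone: |f₂ − f₀| = 2v_e·f₀/(v − v_e) = 2 × 9.167 × 453/335.83 ≈ 24.7 Hz.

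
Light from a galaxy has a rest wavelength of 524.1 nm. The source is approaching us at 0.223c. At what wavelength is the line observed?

Relativistic Doppler for wavelength: λ' = λ₀ · √((1 − β)/(1 + β)).
λ' = 524.1 × √(0.7770/1.2230) = 524.1 × 0.79707 ≈ 417.7 nm.

417.7 nm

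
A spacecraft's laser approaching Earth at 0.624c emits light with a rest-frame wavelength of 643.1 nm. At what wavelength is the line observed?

Relativistic Doppler for wavelength: λ' = λ₀ · √((1 − β)/(1 + β)).
λ' = 643.1 × √(0.3760/1.6240) = 643.1 × 0.48117 ≈ 309.4 nm.

309.4 nm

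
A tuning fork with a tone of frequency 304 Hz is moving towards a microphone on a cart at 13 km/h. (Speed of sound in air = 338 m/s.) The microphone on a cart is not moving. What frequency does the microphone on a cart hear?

307 Hz

13 km/h = 3.611 m/s.
With the source moving toward a stationary observer, f' = f · v/(v − v_s).
f' = 304 × 338/(338 − 3.611) = 304 × 338/334.4 ≈ 307 Hz.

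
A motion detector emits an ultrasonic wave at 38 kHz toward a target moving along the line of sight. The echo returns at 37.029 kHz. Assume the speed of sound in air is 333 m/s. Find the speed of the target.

Double Doppler shift off a moving reflector: f₂ = f₀ · (v + u)/(v − u) (u > 0 toward emitter).
Rearranging, u = v · (f₂ − f₀)/(f₂ + f₀) = 333 × -0.971/75.029 ≈ -4.3 m/s.
So the target is moving at 4.3 m/s away from the emitter.

4.3 m/s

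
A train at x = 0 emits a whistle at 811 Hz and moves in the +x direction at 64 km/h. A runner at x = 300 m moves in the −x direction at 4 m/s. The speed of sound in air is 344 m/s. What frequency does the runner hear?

64 km/h = 17.78 m/s.
The observer lies on the +x side, so the source is heading toward the observer and the observer is heading toward the source.
With source approaching and observer approaching, f' = f · (v + v_o)/(v − v_s).
f' = 811 × (344 + 4)/(344 − 17.78) = 811 × 348/326.22 ≈ 865 Hz.

865 Hz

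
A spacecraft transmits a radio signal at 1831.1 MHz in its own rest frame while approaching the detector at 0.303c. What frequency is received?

Relativistic Doppler for frequency: f' = f₀ · √((1 + β)/(1 − β)).
f' = 1831.1 × √(1.3030/0.6970) = 1831.1 × 1.36727 ≈ 2503.6 MHz.

2503.6 MHz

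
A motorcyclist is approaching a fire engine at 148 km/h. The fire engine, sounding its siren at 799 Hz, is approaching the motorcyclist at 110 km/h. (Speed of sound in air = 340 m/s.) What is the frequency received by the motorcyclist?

110 km/h = 30.56 m/s; 148 km/h = 41.11 m/s.
With source approaching and observer approaching, f' = f · (v + v_o)/(v − v_s).
f' = 799 × (340 + 41.11)/(340 − 30.56) = 799 × 381.11/309.44 ≈ 984 Hz.

984 Hz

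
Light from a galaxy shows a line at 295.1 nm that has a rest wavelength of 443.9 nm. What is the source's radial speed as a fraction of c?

0.387c

λ'/λ₀ = 0.6648 < 1 (blueshift), so the source is approaching.
λ'/λ₀ = √((1 − β)/(1 + β)) for an approaching source ⇒ β = (1 − r²)/(1 + r²) with r = λ'/λ₀.
β = (1 − 0.4419)/(1 + 0.4419) ≈ 0.387.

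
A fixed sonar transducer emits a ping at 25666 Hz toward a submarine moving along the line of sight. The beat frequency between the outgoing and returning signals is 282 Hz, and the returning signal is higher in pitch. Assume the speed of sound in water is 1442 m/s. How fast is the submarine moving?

Double Doppler shift off a moving reflector: f₂ = f₀ · (v + u)/(v − u) (u > 0 toward emitter).
Returning signal is higher, so f₂ = f₀ + Δf = 25666 + 282 = 25948 Hz.
Rearranging, u = v · (f₂ − f₀)/(f₂ + f₀) = 1442 × 282/51614 ≈ 7.9 m/s.
So the submarine is moving at 7.9 m/s toward the emitter.

7.9 m/s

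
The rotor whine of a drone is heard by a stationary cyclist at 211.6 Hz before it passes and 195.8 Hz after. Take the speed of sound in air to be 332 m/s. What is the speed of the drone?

f₁/f₂ = (v + v_s)/(v − v_s), so v_s = v · (f₁ − f₂)/(f₁ + f₂).
v_s = 332 × (211.6 − 195.8)/(211.6 + 195.8) = 332 × 15.8/407.4 ≈ 12.9 m/s.

12.9 m/s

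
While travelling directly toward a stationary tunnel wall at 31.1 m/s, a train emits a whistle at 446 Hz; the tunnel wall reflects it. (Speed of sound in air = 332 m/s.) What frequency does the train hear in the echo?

The tunnel wall receives the sound from a moving source: f₁ = f₀ · v/(v − v_e) = 446 × 332/300.9 ≈ 492 Hz.
On the return leg the train is a moving observer: f₂ = f₁ · (v + v_e)/v = 492 × 363.1/332 ≈ 538 Hz.
Equivalently f₂ = f₀ · (v + v_e)/(v − v_e).

538 Hz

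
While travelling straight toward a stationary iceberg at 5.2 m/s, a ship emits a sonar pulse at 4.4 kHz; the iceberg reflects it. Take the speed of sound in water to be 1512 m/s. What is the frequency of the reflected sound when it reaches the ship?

The iceberg receives the sound from a moving source: f₁ = f₀ · v/(v − v_e) = 4.4 × 1512/1506.8 ≈ 4.42 kHz.
On the return leg the ship is a moving observer: f₂ = f₁ · (v + v_e)/v = 4.42 × 1517.2/1512 ≈ 4.43 kHz.

4.43 kHz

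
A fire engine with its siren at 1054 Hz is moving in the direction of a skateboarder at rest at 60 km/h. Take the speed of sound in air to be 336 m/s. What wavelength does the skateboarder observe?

30.3 cm

60 km/h = 16.67 m/s.
Moving source, stationary observer: f' = f · v/(v − v_s) since the source is approaching.
f' = 1054 × 336/(336 − 16.67) ≈ 1109 Hz.
λ' = v/f' = 336/1109.01 ≈ 30.3 cm.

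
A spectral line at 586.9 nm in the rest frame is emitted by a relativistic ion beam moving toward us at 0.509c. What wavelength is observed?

Relativistic Doppler for wavelength: λ' = λ₀ · √((1 − β)/(1 + β)).
λ' = 586.9 × √(0.4910/1.5090) = 586.9 × 0.57042 ≈ 334.8 nm.

334.8 nm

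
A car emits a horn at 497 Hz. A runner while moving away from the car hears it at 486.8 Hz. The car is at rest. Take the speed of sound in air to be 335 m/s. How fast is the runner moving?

6.9 m/s

f' = f · (v − v_o)/v ⇒ v_o = v · |f'/f − 1|.
v_o = 335 × |486.8/497 − 1| = 335 × 0.02052 ≈ 6.9 m/s.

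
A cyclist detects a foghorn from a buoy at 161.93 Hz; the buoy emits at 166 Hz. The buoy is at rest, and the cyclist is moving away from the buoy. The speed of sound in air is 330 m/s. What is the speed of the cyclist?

8.1 m/s

f' = f · (v − v_o)/v ⇒ v_o = v · |f'/f − 1|.
v_o = 330 × |161.93/166 − 1| = 330 × 0.02452 ≈ 8.1 m/s.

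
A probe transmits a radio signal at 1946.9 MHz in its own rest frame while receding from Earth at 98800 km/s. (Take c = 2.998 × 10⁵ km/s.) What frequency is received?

β = v/c = 98800/299800 = 0.3296.
Relativistic Doppler for frequency: f' = f₀ · √((1 − β)/(1 + β)).
f' = 1946.9 × √(0.6704/1.3296) = 1946.9 × 0.71012 ≈ 1382.5 MHz.

1382.5 MHz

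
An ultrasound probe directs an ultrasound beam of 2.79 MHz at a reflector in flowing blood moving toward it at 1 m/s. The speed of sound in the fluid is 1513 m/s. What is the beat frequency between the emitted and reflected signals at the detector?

3690 Hz

At the reflector in flowing blood (a moving observer), f₁ = f₀ · (v + u)/v = 2.79 × 1514/1513 ≈ 2.79184 MHz.
On reflection it acts as a source moving toward the stationary detector: f₂ = f₁ · v/(v − u) = 2.79184 × 1513/1512 ≈ 2.79369 MHz.
Beat frequency (with f₀ = 2790000 Hz): |f₂ − f₀| = 2u·f₀/(v − u) = 2 × 1 × 2790000/1512 ≈ 3690 Hz.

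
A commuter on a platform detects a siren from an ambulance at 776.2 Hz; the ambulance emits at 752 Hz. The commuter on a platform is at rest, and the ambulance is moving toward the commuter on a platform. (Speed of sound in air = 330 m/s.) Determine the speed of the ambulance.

10.3 m/s

f' = f · v/(v − v_s) ⇒ v_s = v · |1 − f/f'|.
v_s = 330 × |1 − 752/776.2| = 330 × 0.03118 ≈ 10.3 m/s.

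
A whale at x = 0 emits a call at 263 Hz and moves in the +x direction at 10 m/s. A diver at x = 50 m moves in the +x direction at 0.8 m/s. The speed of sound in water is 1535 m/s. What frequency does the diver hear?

265 Hz

The observer lies on the +x side, so the source is heading toward the observer and the observer is heading away from the source.
Both move, so f' = f · (v − v_o)/(v − v_s).
f' = 263 × (1535 − 0.8)/(1535 − 10) = 263 × 1534.2/1525 ≈ 265 Hz.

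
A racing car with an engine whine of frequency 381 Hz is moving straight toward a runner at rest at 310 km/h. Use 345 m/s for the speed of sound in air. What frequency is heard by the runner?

508 Hz

310 km/h = 86.11 m/s.
Moving source, stationary observer: f' = f · v/(v − v_s) since the source is approaching.
f' = 381 × 345/(345 − 86.11) = 381 × 345/258.9 ≈ 508 Hz.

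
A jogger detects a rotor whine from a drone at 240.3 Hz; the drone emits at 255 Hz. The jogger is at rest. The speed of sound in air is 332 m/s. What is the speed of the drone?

f' < f, so the drone is receding.
f' = f · v/(v + v_s) ⇒ v_s = v · |1 − f/f'|.
v_s = 332 × |1 − 255/240.3| = 332 × 0.06117 ≈ 20.3 m/s.

20.3 m/s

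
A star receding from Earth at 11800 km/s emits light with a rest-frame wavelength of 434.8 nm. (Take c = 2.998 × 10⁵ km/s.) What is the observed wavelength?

452.3 nm

β = v/c = 11800/299800 = 0.0394.
Relativistic Doppler for wavelength: λ' = λ₀ · √((1 + β)/(1 − β)).
λ' = 434.8 × √(1.0394/0.9606) = 434.8 × 1.04017 ≈ 452.3 nm.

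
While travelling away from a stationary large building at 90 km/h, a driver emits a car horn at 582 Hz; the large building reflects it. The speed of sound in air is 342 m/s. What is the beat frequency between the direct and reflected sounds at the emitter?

90 km/h = 25 m/s.
The large building receives the sound from a moving source: f₁ = f₀ · v/(v + v_e) = 582 × 342/367 ≈ 542.4 Hz.
On the return leg the driver is a moving observer: f₂ = f₁ · (v − v_e)/v = 542.4 × 317/342 ≈ 502.7 Hz.
Beat against the emitted tone: |f₂ − f₀| = 2v_e·f₀/(v + v_e) = 2 × 25 × 582/367 ≈ 79 Hz.

79 Hz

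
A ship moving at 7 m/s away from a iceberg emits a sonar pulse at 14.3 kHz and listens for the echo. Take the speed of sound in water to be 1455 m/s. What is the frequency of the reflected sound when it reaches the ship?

14.16 kHz

The iceberg receives the sound from a moving source: f₁ = f₀ · v/(v + v_e) = 14.3 × 1455/1462 ≈ 14.23 kHz.
On the return leg the ship is a moving observer: f₂ = f₁ · (v − v_e)/v = 14.23 × 1448/1455 ≈ 14.16 kHz.
Equivalently f₂ = f₀ · (v − v_e)/(v + v_e).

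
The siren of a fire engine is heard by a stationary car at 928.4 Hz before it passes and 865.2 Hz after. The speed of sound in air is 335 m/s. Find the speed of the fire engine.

11.8 m/s

f₁/f₂ = (v + v_s)/(v − v_s), so v_s = v · (f₁ − f₂)/(f₁ + f₂).
v_s = 335 × (928.4 − 865.2)/(928.4 + 865.2) = 335 × 63.2/1793.6 ≈ 11.8 m/s.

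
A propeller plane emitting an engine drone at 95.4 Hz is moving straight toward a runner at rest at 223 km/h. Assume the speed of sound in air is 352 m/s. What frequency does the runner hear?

116 Hz

223 km/h = 61.94 m/s.
Moving source, stationary observer: f' = f · v/(v − v_s) since the source is approaching.
f' = 95.4 × 352/(352 − 61.94) = 95.4 × 352/290.1 ≈ 116 Hz.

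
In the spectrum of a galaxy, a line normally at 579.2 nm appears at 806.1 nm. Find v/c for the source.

λ'/λ₀ = 1.3917 > 1 (redshift), so the source is receding.
λ'/λ₀ = √((1 + β)/(1 − β)) for a receding source ⇒ β = (r² − 1)/(r² + 1) with r = λ'/λ₀.
β = (1.9370 − 1)/(1.9370 + 1) ≈ 0.319.

0.319c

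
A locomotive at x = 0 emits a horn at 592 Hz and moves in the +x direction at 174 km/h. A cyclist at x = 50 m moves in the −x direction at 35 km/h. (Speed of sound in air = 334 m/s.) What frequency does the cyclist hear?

174 km/h = 48.33 m/s; 35 km/h = 9.722 m/s.
The observer lies on the +x side, so the source is heading toward the observer and the observer is heading toward the source.
With source approaching and observer approaching, f' = f · (v + v_o)/(v − v_s).
f' = 592 × (334 + 9.722)/(334 − 48.33) = 592 × 343.72/285.67 ≈ 712 Hz.

712 Hz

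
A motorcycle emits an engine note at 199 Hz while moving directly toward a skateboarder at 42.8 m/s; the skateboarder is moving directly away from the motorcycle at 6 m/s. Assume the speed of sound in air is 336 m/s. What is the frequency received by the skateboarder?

Both move, so f' = f · (v − v_o)/(v − v_s).
f' = 199 × (336 − 6)/(336 − 42.8) = 199 × 330/293.2 ≈ 224 Hz.

224 Hz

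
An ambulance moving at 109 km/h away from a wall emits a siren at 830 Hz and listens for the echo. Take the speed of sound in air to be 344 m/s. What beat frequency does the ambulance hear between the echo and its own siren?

109 km/h = 30.28 m/s.
The wall receives the sound from a moving source: f₁ = f₀ · v/(v + v_e) = 830 × 344/374.28 ≈ 762.9 Hz.
On the return leg the ambulance is a moving observer: f₂ = f₁ · (v − v_e)/v = 762.9 × 313.72/344 ≈ 695.7 Hz.
Equivalently f₂ = f₀ · (v − v_e)/(v + v_e).
Beat against the emitted tone: |f₂ − f₀| = 2v_e·f₀/(v + v_e) = 2 × 30.28 × 830/374.28 ≈ 134 Hz.

134 Hz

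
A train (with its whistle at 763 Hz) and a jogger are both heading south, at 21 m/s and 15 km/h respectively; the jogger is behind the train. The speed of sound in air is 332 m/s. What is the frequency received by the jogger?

15 km/h = 4.167 m/s.
The jogger is behind, so the train is moving away from it while the jogger is moving toward the train.
General Doppler shift: f' = f · (v + v_o)/(v + v_s).
f' = 763 × (332 + 4.167)/(332 + 21) = 763 × 336.17/353 ≈ 727 Hz.

727 Hz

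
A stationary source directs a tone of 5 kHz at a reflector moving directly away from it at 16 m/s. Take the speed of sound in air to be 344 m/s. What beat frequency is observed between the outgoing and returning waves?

The reflector first receives the wave as a moving observer: f₁ = f₀ · (v − u)/v = 5 × (344 − 16)/344 ≈ 4.767 kHz.
The reflection then acts as a moving source: f₂ = f₁ · v/(v + u) ≈ 4.556 kHz.
Equivalently f₂ = f₀ · (v − u)/(v + u).
Beat frequency (with f₀ = 5000 Hz): |f₂ − f₀| = 2u·f₀/(v + u) = 2 × 16 × 5000/360 ≈ 444 Hz.

444 Hz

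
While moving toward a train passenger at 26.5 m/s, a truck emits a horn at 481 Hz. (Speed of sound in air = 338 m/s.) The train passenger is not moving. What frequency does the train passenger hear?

Moving source, stationary observer: f' = f · v/(v − v_s) since the source is approaching.
f' = 481 × 338/(338 − 26.5) = 481 × 338/311.5 ≈ 522 Hz.

522 Hz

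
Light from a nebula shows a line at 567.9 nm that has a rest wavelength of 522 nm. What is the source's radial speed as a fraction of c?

λ'/λ₀ = 1.0879 > 1 (redshift), so the source is receding.
λ'/λ₀ = √((1 + β)/(1 − β)) for a receding source ⇒ β = (r² − 1)/(r² + 1) with r = λ'/λ₀.
β = (1.1836 − 1)/(1.1836 + 1) ≈ 0.084.

0.084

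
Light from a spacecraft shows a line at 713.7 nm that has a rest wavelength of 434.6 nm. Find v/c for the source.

0.459c

λ'/λ₀ = 1.6422 > 1 (redshift), so the source is receding.
λ'/λ₀ = √((1 + β)/(1 − β)) for a receding source ⇒ β = (r² − 1)/(r² + 1) with r = λ'/λ₀.
β = (2.6968 − 1)/(2.6968 + 1) ≈ 0.459.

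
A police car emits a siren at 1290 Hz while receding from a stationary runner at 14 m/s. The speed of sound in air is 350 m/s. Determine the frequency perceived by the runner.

1240 Hz

With the source moving away from a stationary observer, f' = f · v/(v + v_s).
f' = 1290 × 350/(350 + 14) = 1290 × 350/364 ≈ 1240 Hz.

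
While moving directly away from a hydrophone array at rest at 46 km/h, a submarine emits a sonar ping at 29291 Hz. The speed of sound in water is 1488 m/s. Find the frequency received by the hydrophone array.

46 km/h = 12.78 m/s.
Moving source, stationary observer: f' = f · v/(v + v_s) since the source is receding.
f' = 29291 × 1488/(1488 + 12.78) = 29291 × 1488/1501 ≈ 29042 Hz.

29042 Hz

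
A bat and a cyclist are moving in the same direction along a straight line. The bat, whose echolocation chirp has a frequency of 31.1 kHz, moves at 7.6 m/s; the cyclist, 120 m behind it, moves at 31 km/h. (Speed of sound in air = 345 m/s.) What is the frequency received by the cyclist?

31 km/h = 8.611 m/s.
The cyclist is behind, so the bat is moving away from it while the cyclist is moving toward the bat.
General Doppler shift: f' = f · (v + v_o)/(v + v_s).
f' = 31.1 × (345 + 8.611)/(345 + 7.6) = 31.1 × 353.61/352.6 ≈ 31.2 kHz.

31.2 kHz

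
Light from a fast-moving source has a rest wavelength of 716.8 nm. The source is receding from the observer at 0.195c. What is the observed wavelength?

873.3 nm

Relativistic Doppler for wavelength: λ' = λ₀ · √((1 + β)/(1 − β)).
λ' = 716.8 × √(1.1950/0.8050) = 716.8 × 1.21839 ≈ 873.3 nm.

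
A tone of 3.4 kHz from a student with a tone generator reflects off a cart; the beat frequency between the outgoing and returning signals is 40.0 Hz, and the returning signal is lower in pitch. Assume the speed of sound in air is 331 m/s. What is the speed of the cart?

Double Doppler shift off a moving reflector: f₂ = f₀ · (v + u)/(v − u) (u > 0 toward emitter).
Returning signal is lower, so f₂ = f₀ − Δf = 3400 − 40 = 3360 Hz.
Rearranging, u = v · (f₂ − f₀)/(f₂ + f₀) = 331 × -40/6760 ≈ -1.96 m/s.
So the cart is moving at 1.96 m/s away from the emitter.

1.96 m/s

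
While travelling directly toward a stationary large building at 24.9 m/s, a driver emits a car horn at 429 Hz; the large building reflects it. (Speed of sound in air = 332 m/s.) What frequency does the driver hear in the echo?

499 Hz

The large building receives the sound from a moving source: f₁ = f₀ · v/(v − v_e) = 429 × 332/307.1 ≈ 464 Hz.
On the return leg the driver is a moving observer: f₂ = f₁ · (v + v_e)/v = 464 × 356.9/332 ≈ 499 Hz.
Equivalently f₂ = f₀ · (v + v_e)/(v − v_e).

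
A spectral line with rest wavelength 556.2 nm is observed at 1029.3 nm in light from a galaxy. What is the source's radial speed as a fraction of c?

λ'/λ₀ = 1.8506 > 1 (redshift), so the source is receding.
λ'/λ₀ = √((1 + β)/(1 − β)) for a receding source ⇒ β = (r² − 1)/(r² + 1) with r = λ'/λ₀.
β = (3.4247 − 1)/(3.4247 + 1) ≈ 0.548.

0.548c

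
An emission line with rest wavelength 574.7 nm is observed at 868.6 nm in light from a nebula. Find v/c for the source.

λ'/λ₀ = 1.5114 > 1 (redshift), so the source is receding.
λ'/λ₀ = √((1 + β)/(1 − β)) for a receding source ⇒ β = (r² − 1)/(r² + 1) with r = λ'/λ₀.
β = (2.2843 − 1)/(2.2843 + 1) ≈ 0.391.

0.391c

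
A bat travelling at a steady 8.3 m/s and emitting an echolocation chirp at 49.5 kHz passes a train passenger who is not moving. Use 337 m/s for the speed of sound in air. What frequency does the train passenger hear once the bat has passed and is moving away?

Receding: f₂ = f · v/(v + v_s) = 49.5 × 337/345.3 ≈ 48.3 kHz.

48.3 kHz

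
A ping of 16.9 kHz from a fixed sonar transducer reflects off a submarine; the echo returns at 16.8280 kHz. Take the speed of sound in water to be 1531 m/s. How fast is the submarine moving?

Double Doppler shift off a moving reflector: f₂ = f₀ · (v + u)/(v − u) (u > 0 toward emitter).
Rearranging, u = v · (f₂ − f₀)/(f₂ + f₀) = 1531 × -0.0720/33.7280 ≈ -3.3 m/s.
So the submarine is moving at 3.3 m/s away from the emitter.

3.3 m/s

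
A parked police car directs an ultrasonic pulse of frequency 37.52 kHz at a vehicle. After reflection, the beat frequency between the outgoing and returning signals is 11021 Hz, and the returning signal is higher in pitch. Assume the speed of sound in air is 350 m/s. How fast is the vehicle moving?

Double Doppler shift off a moving reflector: f₂ = f₀ · (v + u)/(v − u) (u > 0 toward emitter).
Returning signal is higher, so f₂ = f₀ + Δf = 37520 + 11021 = 48541 Hz.
Rearranging, u = v · (f₂ − f₀)/(f₂ + f₀) = 350 × 11021/86061 ≈ 45 m/s.
So the vehicle is moving at 45 m/s toward the emitter.

45 m/s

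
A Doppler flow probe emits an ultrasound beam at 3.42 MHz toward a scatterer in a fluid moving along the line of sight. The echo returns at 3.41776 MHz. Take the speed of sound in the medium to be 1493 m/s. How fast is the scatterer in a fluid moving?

Double Doppler shift off a moving reflector: f₂ = f₀ · (v + u)/(v − u) (u > 0 toward emitter).
Rearranging, u = v · (f₂ − f₀)/(f₂ + f₀) = 1493 × -0.00224/6.83776 ≈ -0.49 m/s.
So the scatterer in a fluid is moving at 0.49 m/s away from the emitter.

0.49 m/s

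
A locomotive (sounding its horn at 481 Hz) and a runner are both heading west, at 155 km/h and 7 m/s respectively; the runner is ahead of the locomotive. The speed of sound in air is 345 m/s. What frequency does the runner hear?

538 Hz

155 km/h = 43.06 m/s.
The runner is ahead, so the locomotive is moving toward it while the runner is moving away from the locomotive.
With source approaching and observer receding, f' = f · (v − v_o)/(v − v_s).
f' = 481 × (345 − 7)/(345 − 43.06) = 481 × 338/301.94 ≈ 538 Hz.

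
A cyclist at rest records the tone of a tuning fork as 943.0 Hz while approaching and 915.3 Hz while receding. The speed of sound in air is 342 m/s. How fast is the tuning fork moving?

f₁/f₂ = (v + v_s)/(v − v_s), so v_s = v · (f₁ − f₂)/(f₁ + f₂).
v_s = 342 × (943.0 − 915.3)/(943.0 + 915.3) = 342 × 27.7/1858.3 ≈ 5.1 m/s.

5.1 m/s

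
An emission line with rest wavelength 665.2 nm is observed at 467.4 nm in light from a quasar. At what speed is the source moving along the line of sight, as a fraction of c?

λ'/λ₀ = 0.7026 < 1 (blueshift), so the source is approaching.
λ'/λ₀ = √((1 − β)/(1 + β)) for an approaching source ⇒ β = (1 − r²)/(1 + r²) with r = λ'/λ₀.
β = (1 − 0.4937)/(1 + 0.4937) ≈ 0.339.

0.339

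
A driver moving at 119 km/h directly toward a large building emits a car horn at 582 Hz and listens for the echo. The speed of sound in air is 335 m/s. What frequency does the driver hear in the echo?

119 km/h = 33.06 m/s.
The large building receives the sound from a moving source: f₁ = f₀ · v/(v − v_e) = 582 × 335/301.94 ≈ 646 Hz.
On the return leg the driver is a moving observer: f₂ = f₁ · (v + v_e)/v = 646 × 368.06/335 ≈ 709 Hz.
Equivalently f₂ = f₀ · (v + v_e)/(v − v_e).

709 Hz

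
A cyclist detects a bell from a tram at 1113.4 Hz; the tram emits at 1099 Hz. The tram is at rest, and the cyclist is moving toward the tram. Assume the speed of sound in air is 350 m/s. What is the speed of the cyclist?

4.6 m/s

f' = f · (v + v_o)/v ⇒ v_o = v · |f'/f − 1|.
v_o = 350 × |1113.4/1099 − 1| = 350 × 0.0131 ≈ 4.6 m/s.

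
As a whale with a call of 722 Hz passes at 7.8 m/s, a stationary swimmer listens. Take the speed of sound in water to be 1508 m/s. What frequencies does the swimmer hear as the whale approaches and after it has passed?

Approaching: f₁ = f · v/(v − v_s) = 722 × 1508/1500.2 ≈ 726 Hz.
Receding: f₂ = f · v/(v + v_s) = 722 × 1508/1515.8 ≈ 718 Hz.

726 Hz approaching; 718 Hz receding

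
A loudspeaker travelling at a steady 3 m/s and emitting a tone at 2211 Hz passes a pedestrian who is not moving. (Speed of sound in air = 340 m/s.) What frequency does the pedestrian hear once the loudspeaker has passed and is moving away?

2192 Hz

Receding: f₂ = f · v/(v + v_s) = 2211 × 340/343 ≈ 2192 Hz.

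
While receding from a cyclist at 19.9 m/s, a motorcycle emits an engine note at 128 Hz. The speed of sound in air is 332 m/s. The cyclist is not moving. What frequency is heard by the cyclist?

With the source moving away from a stationary observer, f' = f · v/(v + v_s).
f' = 128 × 332/(332 + 19.9) = 128 × 332/351.9 ≈ 121 Hz.

121 Hz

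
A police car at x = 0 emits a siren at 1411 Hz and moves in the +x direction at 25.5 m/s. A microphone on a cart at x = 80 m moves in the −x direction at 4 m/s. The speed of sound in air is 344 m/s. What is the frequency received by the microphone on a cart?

1542 Hz

The observer lies on the +x side, so the source is heading toward the observer and the observer is heading toward the source.
With source approaching and observer approaching, f' = f · (v + v_o)/(v − v_s).
f' = 1411 × (344 + 4)/(344 − 25.5) = 1411 × 348/318.5 ≈ 1542 Hz.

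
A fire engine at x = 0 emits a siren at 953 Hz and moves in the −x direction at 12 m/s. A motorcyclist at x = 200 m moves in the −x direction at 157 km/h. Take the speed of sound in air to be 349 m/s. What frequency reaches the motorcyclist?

1036 Hz

157 km/h = 43.61 m/s.
The observer lies on the +x side, so the source is heading away from the observer and the observer is heading toward the source.
Both move, so f' = f · (v + v_o)/(v + v_s).
f' = 953 × (349 + 43.61)/(349 + 12) = 953 × 392.61/361 ≈ 1036 Hz.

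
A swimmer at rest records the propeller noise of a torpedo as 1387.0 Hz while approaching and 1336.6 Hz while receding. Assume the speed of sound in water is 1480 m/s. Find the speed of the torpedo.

f₁/f₂ = (v + v_s)/(v − v_s), so v_s = v · (f₁ − f₂)/(f₁ + f₂).
v_s = 1480 × (1387.0 − 1336.6)/(1387.0 + 1336.6) = 1480 × 50.4/2723.6 ≈ 27 m/s.

27 m/s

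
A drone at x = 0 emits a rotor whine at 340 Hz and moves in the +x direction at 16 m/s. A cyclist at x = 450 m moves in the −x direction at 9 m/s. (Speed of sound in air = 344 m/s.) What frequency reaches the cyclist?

366 Hz

The observer lies on the +x side, so the source is heading toward the observer and the observer is heading toward the source.
With source approaching and observer approaching, f' = f · (v + v_o)/(v − v_s).
f' = 340 × (344 + 9)/(344 − 16) = 340 × 353/328 ≈ 366 Hz.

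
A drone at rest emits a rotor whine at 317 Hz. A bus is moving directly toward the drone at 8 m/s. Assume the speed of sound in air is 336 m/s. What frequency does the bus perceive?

Only the observer moves, toward the source, so f' = f · (v + v_o)/v.
f' = 317 × (336 + 8)/336 = 317 × 344/336 ≈ 325 Hz.

325 Hz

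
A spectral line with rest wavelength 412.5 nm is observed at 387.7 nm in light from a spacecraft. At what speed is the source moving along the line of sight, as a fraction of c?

0.062

λ'/λ₀ = 0.9399 < 1 (blueshift), so the source is approaching.
λ'/λ₀ = √((1 − β)/(1 + β)) for an approaching source ⇒ β = (1 − r²)/(1 + r²) with r = λ'/λ₀.
β = (1 − 0.8834)/(1 + 0.8834) ≈ 0.062.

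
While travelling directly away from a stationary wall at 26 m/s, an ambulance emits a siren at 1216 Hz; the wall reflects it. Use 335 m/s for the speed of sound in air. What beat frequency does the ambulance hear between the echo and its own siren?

175 Hz

The wall receives the sound from a moving source: f₁ = f₀ · v/(v + v_e) = 1216 × 335/361 ≈ 1128.4 Hz.
On the return leg the ambulance is a moving observer: f₂ = f₁ · (v − v_e)/v = 1128.4 × 309/335 ≈ 1040.8 Hz.
Equivalently f₂ = f₀ · (v − v_e)/(v + v_e).
Beat against the emitted tone: |f₂ − f₀| = 2v_e·f₀/(v + v_e) = 2 × 26 × 1216/361 ≈ 175 Hz.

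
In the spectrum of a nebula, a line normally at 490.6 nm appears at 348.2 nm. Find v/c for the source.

0.330c

λ'/λ₀ = 0.7097 < 1 (blueshift), so the source is approaching.
λ'/λ₀ = √((1 − β)/(1 + β)) for an approaching source ⇒ β = (1 − r²)/(1 + r²) with r = λ'/λ₀.
β = (1 − 0.5037)/(1 + 0.5037) ≈ 0.330.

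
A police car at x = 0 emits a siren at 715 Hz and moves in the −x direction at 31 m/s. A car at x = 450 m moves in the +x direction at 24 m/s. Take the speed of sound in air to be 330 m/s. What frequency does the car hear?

606 Hz

The observer lies on the +x side, so the source is heading away from the observer and the observer is heading away from the source.
General Doppler shift: f' = f · (v − v_o)/(v + v_s).
f' = 715 × (330 − 24)/(330 + 31) = 715 × 306/361 ≈ 606 Hz.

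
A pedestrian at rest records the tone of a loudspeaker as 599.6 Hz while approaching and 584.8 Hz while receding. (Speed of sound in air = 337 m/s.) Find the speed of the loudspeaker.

4.2 m/s

f₁/f₂ = (v + v_s)/(v − v_s), so v_s = v · (f₁ − f₂)/(f₁ + f₂).
v_s = 337 × (599.6 − 584.8)/(599.6 + 584.8) = 337 × 14.8/1184.4 ≈ 4.2 m/s.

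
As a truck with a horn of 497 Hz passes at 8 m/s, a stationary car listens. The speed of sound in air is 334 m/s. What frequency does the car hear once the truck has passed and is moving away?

485 Hz

Receding: f₂ = f · v/(v + v_s) = 497 × 334/342 ≈ 485 Hz.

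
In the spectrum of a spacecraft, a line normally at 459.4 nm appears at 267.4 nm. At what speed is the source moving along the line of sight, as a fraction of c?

λ'/λ₀ = 0.5821 < 1 (blueshift), so the source is approaching.
λ'/λ₀ = √((1 − β)/(1 + β)) for an approaching source ⇒ β = (1 − r²)/(1 + r²) with r = λ'/λ₀.
β = (1 − 0.3388)/(1 + 0.3388) ≈ 0.494.

0.494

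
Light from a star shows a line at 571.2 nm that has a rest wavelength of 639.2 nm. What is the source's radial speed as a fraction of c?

λ'/λ₀ = 0.8936 < 1 (blueshift), so the source is approaching.
λ'/λ₀ = √((1 − β)/(1 + β)) for an approaching source ⇒ β = (1 − r²)/(1 + r²) with r = λ'/λ₀.
β = (1 − 0.7986)/(1 + 0.7986) ≈ 0.112.

0.112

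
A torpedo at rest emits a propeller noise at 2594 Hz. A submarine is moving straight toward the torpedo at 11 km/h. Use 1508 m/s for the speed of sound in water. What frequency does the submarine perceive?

11 km/h = 3.056 m/s.
Moving observer, stationary source: f' = f · (v + v_o)/v.
f' = 2594 × (1508 + 3.056)/1508 = 2594 × 1511.1/1508 ≈ 2599 Hz.

2599 Hz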